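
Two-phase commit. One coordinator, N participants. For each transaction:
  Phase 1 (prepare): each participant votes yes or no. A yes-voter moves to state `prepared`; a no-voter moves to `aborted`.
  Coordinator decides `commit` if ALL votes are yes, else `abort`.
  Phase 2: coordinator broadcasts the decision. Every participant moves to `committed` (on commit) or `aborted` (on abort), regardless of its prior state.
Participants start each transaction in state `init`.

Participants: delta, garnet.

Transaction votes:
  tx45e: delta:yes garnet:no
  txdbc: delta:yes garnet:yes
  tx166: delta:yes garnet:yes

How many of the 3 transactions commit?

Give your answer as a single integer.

Answer: 2

Derivation:
tx45e: no from garnet -> abort (commits=0)
txdbc: all yes -> commit (commits=1)
tx166: all yes -> commit (commits=2)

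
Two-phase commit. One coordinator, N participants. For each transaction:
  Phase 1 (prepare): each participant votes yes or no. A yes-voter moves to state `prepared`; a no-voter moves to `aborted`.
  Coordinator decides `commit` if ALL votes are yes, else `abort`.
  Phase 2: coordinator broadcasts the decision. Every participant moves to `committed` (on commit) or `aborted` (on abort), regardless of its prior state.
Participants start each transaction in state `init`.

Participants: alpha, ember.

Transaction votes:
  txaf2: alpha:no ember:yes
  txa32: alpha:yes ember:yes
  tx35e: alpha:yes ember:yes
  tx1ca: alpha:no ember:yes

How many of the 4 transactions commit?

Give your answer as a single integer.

txaf2: no from alpha -> abort (commits=0)
txa32: all yes -> commit (commits=1)
tx35e: all yes -> commit (commits=2)
tx1ca: no from alpha -> abort (commits=2)

Answer: 2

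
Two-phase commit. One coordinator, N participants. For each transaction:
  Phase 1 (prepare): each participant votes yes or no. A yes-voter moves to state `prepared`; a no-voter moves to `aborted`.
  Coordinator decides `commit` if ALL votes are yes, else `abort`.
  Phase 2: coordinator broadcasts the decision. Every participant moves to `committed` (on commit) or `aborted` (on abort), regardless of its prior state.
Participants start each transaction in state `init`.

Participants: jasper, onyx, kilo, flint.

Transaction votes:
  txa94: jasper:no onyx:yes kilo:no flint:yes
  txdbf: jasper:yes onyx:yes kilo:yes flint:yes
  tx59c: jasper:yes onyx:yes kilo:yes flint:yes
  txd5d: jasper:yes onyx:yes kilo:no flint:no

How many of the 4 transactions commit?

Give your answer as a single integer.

txa94: no from jasper, kilo -> abort (commits=0)
txdbf: all yes -> commit (commits=1)
tx59c: all yes -> commit (commits=2)
txd5d: no from kilo, flint -> abort (commits=2)

Answer: 2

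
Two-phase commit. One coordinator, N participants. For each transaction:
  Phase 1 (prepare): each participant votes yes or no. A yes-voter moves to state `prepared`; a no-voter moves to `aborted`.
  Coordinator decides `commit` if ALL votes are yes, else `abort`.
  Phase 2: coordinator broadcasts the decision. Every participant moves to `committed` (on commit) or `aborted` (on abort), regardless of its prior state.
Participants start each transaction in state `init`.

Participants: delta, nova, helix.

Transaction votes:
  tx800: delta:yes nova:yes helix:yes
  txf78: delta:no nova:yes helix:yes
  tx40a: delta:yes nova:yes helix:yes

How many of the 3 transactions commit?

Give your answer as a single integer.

Answer: 2

Derivation:
tx800: all yes -> commit (commits=1)
txf78: no from delta -> abort (commits=1)
tx40a: all yes -> commit (commits=2)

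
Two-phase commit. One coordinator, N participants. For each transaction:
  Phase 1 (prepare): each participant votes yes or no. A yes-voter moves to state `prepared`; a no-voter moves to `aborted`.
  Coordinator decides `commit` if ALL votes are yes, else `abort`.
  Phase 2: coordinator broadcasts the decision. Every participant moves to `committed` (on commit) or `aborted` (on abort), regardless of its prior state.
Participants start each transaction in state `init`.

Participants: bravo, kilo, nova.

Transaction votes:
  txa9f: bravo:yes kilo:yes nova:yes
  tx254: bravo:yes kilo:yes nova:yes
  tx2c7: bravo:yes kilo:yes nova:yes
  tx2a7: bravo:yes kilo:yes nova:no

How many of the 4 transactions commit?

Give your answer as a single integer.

txa9f: all yes -> commit (commits=1)
tx254: all yes -> commit (commits=2)
tx2c7: all yes -> commit (commits=3)
tx2a7: no from nova -> abort (commits=3)

Answer: 3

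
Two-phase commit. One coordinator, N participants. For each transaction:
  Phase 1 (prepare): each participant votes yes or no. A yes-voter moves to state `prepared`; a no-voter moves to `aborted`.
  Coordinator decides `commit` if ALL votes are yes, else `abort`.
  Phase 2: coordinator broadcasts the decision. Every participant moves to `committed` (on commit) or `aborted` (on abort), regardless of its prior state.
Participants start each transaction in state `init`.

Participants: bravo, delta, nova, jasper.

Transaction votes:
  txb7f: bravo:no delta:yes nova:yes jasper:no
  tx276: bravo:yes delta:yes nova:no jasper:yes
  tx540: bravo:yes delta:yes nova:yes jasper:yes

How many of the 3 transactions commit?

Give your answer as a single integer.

txb7f: no from bravo, jasper -> abort (commits=0)
tx276: no from nova -> abort (commits=0)
tx540: all yes -> commit (commits=1)

Answer: 1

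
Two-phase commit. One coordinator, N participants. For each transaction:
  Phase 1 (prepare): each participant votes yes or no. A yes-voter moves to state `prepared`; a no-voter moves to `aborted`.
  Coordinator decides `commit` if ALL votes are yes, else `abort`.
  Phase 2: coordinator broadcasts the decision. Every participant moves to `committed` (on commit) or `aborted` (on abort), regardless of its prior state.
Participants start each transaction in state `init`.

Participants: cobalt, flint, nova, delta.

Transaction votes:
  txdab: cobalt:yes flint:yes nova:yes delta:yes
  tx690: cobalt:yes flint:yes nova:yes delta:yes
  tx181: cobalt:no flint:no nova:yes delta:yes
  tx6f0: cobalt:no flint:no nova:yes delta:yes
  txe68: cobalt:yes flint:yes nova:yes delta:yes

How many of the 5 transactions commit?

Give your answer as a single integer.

txdab: all yes -> commit (commits=1)
tx690: all yes -> commit (commits=2)
tx181: no from cobalt, flint -> abort (commits=2)
tx6f0: no from cobalt, flint -> abort (commits=2)
txe68: all yes -> commit (commits=3)

Answer: 3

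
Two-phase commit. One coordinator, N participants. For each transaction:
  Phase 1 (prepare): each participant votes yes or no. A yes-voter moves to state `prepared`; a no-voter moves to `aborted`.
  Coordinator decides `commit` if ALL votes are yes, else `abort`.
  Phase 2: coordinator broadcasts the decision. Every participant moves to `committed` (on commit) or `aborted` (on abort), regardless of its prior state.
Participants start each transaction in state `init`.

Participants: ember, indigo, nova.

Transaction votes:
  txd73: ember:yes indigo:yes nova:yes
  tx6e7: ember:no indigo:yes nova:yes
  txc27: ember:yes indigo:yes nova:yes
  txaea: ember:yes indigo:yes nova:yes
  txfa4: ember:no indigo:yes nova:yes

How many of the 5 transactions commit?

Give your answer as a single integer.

Answer: 3

Derivation:
txd73: all yes -> commit (commits=1)
tx6e7: no from ember -> abort (commits=1)
txc27: all yes -> commit (commits=2)
txaea: all yes -> commit (commits=3)
txfa4: no from ember -> abort (commits=3)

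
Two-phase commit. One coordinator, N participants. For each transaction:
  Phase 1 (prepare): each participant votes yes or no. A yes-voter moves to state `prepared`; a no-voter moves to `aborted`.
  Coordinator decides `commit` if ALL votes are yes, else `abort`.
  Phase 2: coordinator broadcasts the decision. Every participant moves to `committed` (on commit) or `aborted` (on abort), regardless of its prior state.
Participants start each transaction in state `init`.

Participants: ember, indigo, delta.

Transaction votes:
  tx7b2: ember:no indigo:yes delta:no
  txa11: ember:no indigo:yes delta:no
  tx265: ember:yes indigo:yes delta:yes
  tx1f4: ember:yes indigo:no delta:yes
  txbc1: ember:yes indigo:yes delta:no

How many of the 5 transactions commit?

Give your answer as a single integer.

tx7b2: no from ember, delta -> abort (commits=0)
txa11: no from ember, delta -> abort (commits=0)
tx265: all yes -> commit (commits=1)
tx1f4: no from indigo -> abort (commits=1)
txbc1: no from delta -> abort (commits=1)

Answer: 1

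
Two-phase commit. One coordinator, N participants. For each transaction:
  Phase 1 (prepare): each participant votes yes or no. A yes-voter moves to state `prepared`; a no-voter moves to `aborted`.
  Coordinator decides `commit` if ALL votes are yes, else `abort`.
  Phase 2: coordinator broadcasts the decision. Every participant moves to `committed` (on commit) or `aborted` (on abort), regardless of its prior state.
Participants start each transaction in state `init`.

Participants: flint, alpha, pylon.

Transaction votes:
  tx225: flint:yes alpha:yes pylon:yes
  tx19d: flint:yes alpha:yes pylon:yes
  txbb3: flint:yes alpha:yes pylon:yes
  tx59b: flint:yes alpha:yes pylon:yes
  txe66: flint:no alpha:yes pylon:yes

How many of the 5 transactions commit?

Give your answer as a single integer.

Answer: 4

Derivation:
tx225: all yes -> commit (commits=1)
tx19d: all yes -> commit (commits=2)
txbb3: all yes -> commit (commits=3)
tx59b: all yes -> commit (commits=4)
txe66: no from flint -> abort (commits=4)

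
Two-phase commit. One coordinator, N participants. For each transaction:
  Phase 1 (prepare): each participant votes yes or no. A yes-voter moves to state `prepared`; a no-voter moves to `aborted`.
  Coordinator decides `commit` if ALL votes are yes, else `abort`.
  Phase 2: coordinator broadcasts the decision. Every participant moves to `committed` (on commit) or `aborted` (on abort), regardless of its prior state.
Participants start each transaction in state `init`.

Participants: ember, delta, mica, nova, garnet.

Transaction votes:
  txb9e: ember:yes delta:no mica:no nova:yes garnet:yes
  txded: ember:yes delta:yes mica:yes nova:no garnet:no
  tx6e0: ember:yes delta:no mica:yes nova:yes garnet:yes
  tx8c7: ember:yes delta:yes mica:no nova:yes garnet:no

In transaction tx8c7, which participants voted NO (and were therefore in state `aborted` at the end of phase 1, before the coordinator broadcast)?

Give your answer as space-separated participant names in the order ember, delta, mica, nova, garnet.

Answer: mica garnet

Derivation:
Txn tx8c7 phase 1: ember yes -> prepared; delta yes -> prepared; mica no -> aborted; nova yes -> prepared; garnet no -> aborted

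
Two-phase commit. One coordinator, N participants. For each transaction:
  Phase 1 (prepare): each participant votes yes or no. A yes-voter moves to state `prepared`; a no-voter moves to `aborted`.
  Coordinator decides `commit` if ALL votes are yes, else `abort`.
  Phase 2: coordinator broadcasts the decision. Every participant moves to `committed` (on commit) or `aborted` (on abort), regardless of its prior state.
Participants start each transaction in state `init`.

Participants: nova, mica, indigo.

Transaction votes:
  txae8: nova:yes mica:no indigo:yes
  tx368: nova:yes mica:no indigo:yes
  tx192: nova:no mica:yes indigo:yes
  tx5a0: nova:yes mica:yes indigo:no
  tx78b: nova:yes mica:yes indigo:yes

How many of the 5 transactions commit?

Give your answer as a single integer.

txae8: no from mica -> abort (commits=0)
tx368: no from mica -> abort (commits=0)
tx192: no from nova -> abort (commits=0)
tx5a0: no from indigo -> abort (commits=0)
tx78b: all yes -> commit (commits=1)

Answer: 1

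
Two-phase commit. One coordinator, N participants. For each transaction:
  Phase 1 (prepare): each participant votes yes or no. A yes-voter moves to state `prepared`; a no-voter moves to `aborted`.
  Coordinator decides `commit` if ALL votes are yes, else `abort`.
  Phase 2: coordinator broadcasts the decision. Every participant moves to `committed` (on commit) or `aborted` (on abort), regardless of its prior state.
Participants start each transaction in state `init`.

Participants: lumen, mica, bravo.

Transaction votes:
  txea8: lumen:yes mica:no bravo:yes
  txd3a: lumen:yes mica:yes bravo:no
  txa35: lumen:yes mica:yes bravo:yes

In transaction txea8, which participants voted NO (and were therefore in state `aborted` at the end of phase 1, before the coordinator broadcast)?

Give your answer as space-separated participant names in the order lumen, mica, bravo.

Txn txea8 phase 1: lumen yes -> prepared; mica no -> aborted; bravo yes -> prepared

Answer: mica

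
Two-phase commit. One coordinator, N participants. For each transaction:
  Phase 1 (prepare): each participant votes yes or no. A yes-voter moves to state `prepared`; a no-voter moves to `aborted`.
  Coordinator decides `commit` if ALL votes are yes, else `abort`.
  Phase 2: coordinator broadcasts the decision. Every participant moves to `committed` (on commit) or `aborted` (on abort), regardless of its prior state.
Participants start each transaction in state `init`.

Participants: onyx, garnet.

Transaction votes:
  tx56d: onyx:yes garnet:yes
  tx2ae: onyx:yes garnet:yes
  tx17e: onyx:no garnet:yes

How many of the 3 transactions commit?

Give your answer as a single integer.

tx56d: all yes -> commit (commits=1)
tx2ae: all yes -> commit (commits=2)
tx17e: no from onyx -> abort (commits=2)

Answer: 2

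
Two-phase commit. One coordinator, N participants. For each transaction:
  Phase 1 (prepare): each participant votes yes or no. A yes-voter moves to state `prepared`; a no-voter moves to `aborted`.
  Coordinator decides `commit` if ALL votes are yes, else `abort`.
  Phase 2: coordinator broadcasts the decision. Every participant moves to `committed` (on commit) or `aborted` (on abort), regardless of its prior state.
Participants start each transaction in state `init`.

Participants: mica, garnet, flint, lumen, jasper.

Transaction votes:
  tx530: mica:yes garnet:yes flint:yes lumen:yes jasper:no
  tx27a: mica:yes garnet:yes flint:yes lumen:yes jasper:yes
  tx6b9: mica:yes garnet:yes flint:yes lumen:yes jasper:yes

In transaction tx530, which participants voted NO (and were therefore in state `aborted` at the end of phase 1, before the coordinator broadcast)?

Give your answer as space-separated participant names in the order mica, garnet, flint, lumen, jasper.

Txn tx530 phase 1: mica yes -> prepared; garnet yes -> prepared; flint yes -> prepared; lumen yes -> prepared; jasper no -> aborted

Answer: jasper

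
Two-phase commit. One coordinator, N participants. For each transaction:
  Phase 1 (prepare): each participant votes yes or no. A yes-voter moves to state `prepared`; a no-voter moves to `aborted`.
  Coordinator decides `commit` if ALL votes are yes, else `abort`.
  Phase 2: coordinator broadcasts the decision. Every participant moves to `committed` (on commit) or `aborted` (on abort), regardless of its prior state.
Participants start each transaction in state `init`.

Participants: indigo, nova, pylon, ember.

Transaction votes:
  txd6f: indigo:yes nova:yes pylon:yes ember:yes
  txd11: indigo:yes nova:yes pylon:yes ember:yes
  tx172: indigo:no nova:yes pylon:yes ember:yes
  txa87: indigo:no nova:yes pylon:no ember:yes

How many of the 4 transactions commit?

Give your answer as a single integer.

txd6f: all yes -> commit (commits=1)
txd11: all yes -> commit (commits=2)
tx172: no from indigo -> abort (commits=2)
txa87: no from indigo, pylon -> abort (commits=2)

Answer: 2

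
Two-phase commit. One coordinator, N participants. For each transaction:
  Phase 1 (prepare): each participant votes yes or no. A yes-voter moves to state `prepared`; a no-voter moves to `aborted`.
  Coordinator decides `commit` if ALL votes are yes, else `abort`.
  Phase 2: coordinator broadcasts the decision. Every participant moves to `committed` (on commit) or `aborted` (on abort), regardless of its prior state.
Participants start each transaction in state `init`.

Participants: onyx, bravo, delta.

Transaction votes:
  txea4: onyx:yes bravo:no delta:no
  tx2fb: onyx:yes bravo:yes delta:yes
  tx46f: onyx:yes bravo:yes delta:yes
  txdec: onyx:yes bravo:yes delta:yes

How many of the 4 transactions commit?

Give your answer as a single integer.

Answer: 3

Derivation:
txea4: no from bravo, delta -> abort (commits=0)
tx2fb: all yes -> commit (commits=1)
tx46f: all yes -> commit (commits=2)
txdec: all yes -> commit (commits=3)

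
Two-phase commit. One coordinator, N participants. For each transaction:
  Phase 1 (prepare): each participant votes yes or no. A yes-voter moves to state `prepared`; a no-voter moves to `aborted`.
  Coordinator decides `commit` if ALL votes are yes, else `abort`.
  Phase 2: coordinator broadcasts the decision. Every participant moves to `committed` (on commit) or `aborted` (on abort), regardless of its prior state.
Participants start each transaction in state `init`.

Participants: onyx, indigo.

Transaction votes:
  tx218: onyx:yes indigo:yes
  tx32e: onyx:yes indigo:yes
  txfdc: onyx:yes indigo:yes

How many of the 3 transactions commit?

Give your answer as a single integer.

Answer: 3

Derivation:
tx218: all yes -> commit (commits=1)
tx32e: all yes -> commit (commits=2)
txfdc: all yes -> commit (commits=3)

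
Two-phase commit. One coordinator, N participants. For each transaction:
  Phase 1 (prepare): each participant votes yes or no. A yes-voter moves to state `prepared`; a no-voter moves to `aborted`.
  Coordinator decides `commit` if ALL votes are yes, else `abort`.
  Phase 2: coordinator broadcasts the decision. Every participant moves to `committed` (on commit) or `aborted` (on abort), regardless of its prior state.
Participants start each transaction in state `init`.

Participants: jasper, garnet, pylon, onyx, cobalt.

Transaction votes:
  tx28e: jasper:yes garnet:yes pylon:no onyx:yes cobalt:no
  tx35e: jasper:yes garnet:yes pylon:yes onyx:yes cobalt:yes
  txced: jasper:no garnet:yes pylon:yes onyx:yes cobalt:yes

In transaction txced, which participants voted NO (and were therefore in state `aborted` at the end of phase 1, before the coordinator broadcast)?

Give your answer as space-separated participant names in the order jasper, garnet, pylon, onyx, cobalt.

Answer: jasper

Derivation:
Txn txced phase 1: jasper no -> aborted; garnet yes -> prepared; pylon yes -> prepared; onyx yes -> prepared; cobalt yes -> prepared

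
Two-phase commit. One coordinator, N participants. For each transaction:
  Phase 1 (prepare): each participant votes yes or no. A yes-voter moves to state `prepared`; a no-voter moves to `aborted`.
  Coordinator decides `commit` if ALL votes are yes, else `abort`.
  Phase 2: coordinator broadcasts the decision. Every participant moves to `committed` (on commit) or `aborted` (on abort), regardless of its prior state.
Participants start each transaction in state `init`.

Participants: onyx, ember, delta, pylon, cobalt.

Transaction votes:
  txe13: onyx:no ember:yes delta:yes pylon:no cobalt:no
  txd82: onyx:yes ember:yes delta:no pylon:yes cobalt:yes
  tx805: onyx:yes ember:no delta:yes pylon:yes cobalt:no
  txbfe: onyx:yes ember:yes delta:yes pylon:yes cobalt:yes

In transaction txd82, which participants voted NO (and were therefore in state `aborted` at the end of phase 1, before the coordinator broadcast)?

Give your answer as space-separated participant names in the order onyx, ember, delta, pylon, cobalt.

Answer: delta

Derivation:
Txn txd82 phase 1: onyx yes -> prepared; ember yes -> prepared; delta no -> aborted; pylon yes -> prepared; cobalt yes -> prepared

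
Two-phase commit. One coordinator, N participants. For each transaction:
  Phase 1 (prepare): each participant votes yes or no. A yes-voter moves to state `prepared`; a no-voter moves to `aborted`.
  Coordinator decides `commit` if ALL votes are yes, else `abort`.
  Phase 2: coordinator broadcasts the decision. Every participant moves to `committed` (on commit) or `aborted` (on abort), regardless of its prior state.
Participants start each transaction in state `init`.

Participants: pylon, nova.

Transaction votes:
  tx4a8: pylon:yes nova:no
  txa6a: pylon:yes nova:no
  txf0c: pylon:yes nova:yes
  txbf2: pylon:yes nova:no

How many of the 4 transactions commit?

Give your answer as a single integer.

tx4a8: no from nova -> abort (commits=0)
txa6a: no from nova -> abort (commits=0)
txf0c: all yes -> commit (commits=1)
txbf2: no from nova -> abort (commits=1)

Answer: 1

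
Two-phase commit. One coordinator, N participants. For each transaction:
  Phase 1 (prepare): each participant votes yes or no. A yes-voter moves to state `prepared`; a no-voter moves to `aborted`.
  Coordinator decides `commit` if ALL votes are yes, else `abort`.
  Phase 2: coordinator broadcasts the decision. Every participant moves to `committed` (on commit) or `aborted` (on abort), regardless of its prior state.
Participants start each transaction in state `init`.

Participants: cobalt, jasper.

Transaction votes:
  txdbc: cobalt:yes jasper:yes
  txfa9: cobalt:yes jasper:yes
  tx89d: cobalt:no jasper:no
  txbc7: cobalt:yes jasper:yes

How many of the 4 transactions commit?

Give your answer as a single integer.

Answer: 3

Derivation:
txdbc: all yes -> commit (commits=1)
txfa9: all yes -> commit (commits=2)
tx89d: no from cobalt, jasper -> abort (commits=2)
txbc7: all yes -> commit (commits=3)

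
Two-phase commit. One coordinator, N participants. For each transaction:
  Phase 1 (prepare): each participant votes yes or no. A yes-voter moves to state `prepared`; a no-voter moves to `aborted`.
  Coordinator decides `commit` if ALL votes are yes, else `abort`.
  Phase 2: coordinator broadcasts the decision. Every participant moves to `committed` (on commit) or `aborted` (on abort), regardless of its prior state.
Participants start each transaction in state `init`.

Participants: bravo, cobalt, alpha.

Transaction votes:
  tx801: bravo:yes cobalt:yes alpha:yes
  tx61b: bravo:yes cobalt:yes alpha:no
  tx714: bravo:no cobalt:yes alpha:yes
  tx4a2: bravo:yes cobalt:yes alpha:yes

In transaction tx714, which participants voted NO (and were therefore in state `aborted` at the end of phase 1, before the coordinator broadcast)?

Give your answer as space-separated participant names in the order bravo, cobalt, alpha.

Answer: bravo

Derivation:
Txn tx714 phase 1: bravo no -> aborted; cobalt yes -> prepared; alpha yes -> prepared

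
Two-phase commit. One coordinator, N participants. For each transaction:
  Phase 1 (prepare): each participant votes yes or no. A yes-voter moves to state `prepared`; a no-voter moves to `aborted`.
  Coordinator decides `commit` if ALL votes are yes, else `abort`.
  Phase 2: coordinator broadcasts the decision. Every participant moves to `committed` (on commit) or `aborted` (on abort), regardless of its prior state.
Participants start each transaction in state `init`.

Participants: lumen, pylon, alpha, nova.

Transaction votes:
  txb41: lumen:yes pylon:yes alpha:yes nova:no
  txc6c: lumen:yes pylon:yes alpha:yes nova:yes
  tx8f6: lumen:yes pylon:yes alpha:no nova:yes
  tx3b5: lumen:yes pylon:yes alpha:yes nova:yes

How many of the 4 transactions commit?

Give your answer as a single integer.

Answer: 2

Derivation:
txb41: no from nova -> abort (commits=0)
txc6c: all yes -> commit (commits=1)
tx8f6: no from alpha -> abort (commits=1)
tx3b5: all yes -> commit (commits=2)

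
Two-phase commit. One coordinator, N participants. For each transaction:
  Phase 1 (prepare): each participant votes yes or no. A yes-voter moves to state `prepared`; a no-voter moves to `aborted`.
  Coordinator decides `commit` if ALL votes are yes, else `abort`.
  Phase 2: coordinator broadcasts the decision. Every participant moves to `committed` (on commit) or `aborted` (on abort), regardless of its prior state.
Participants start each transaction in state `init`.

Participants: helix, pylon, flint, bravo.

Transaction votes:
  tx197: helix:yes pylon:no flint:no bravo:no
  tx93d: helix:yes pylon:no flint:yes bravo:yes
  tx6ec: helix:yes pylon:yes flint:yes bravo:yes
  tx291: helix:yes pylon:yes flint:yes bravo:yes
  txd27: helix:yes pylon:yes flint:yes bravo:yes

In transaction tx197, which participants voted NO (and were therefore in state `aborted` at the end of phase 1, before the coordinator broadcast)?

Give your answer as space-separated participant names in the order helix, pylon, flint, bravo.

Txn tx197 phase 1: helix yes -> prepared; pylon no -> aborted; flint no -> aborted; bravo no -> aborted

Answer: pylon flint bravo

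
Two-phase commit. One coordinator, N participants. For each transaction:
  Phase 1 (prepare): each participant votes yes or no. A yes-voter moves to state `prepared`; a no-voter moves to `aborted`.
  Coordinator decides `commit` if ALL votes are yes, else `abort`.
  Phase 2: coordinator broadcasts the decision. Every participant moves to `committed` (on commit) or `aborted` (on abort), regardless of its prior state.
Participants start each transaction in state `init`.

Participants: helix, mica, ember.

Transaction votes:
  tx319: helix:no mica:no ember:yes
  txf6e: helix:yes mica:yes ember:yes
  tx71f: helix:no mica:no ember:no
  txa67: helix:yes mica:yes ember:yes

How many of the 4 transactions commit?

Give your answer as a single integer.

Answer: 2

Derivation:
tx319: no from helix, mica -> abort (commits=0)
txf6e: all yes -> commit (commits=1)
tx71f: no from helix, mica, ember -> abort (commits=1)
txa67: all yes -> commit (commits=2)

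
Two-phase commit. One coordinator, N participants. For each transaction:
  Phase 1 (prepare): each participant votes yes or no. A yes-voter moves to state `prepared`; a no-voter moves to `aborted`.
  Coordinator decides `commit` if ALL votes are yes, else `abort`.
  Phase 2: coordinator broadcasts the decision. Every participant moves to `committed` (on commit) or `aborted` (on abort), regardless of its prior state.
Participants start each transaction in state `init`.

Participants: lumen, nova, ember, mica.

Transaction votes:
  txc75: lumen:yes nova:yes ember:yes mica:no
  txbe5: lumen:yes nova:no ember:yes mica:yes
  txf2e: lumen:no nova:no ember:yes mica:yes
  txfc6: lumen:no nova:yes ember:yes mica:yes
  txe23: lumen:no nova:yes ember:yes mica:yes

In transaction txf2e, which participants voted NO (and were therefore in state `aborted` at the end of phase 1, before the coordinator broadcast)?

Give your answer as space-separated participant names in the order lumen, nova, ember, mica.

Answer: lumen nova

Derivation:
Txn txf2e phase 1: lumen no -> aborted; nova no -> aborted; ember yes -> prepared; mica yes -> prepared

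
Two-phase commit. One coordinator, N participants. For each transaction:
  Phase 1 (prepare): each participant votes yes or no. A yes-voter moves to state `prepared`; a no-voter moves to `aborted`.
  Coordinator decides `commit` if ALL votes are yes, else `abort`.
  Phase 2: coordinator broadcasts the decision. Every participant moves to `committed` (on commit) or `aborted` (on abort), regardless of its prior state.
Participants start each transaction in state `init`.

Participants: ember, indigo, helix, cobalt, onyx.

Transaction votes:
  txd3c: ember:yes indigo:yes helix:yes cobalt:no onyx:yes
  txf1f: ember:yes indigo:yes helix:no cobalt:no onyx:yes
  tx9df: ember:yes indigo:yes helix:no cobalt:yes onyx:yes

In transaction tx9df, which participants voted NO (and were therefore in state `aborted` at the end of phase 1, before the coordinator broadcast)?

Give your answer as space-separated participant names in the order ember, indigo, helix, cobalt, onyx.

Txn tx9df phase 1: ember yes -> prepared; indigo yes -> prepared; helix no -> aborted; cobalt yes -> prepared; onyx yes -> prepared

Answer: helix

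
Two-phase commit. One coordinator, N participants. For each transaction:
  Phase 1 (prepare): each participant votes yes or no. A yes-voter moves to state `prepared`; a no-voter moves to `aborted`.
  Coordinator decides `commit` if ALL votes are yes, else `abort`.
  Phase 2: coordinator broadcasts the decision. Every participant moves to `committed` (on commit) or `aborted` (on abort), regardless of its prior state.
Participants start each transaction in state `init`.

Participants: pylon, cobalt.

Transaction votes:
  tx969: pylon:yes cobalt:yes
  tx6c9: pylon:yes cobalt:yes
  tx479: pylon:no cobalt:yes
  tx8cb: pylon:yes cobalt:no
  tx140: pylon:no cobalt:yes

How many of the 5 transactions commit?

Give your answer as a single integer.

tx969: all yes -> commit (commits=1)
tx6c9: all yes -> commit (commits=2)
tx479: no from pylon -> abort (commits=2)
tx8cb: no from cobalt -> abort (commits=2)
tx140: no from pylon -> abort (commits=2)

Answer: 2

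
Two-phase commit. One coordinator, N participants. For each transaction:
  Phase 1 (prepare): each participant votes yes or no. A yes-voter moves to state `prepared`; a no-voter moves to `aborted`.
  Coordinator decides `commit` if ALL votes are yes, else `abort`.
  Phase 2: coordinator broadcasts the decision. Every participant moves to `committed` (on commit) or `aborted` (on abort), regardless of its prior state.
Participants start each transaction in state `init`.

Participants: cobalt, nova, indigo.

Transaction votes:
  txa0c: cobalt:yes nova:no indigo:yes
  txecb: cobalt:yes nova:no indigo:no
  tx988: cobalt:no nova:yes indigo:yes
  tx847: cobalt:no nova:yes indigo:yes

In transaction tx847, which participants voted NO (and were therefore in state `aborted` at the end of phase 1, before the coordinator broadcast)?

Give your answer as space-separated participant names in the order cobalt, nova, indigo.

Answer: cobalt

Derivation:
Txn tx847 phase 1: cobalt no -> aborted; nova yes -> prepared; indigo yes -> prepared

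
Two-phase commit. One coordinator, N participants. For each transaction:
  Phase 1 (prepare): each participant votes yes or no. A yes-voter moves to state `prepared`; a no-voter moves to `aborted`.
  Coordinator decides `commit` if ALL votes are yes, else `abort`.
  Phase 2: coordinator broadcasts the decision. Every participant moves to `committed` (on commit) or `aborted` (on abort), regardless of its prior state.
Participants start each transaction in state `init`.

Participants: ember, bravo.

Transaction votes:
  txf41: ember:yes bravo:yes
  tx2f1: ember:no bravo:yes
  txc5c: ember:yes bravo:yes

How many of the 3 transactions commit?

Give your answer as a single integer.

txf41: all yes -> commit (commits=1)
tx2f1: no from ember -> abort (commits=1)
txc5c: all yes -> commit (commits=2)

Answer: 2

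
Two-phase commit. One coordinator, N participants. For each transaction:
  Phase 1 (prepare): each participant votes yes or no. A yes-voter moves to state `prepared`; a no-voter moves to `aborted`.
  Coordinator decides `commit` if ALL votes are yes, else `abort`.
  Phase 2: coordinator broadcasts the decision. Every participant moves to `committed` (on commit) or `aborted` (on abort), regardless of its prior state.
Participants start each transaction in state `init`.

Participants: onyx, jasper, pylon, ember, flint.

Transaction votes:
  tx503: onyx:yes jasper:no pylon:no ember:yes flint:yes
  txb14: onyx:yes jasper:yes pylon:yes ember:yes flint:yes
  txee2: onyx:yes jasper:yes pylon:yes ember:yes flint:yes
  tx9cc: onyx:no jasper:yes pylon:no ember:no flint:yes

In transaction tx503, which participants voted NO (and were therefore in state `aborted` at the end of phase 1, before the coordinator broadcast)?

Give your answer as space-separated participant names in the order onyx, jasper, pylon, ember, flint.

Txn tx503 phase 1: onyx yes -> prepared; jasper no -> aborted; pylon no -> aborted; ember yes -> prepared; flint yes -> prepared

Answer: jasper pylon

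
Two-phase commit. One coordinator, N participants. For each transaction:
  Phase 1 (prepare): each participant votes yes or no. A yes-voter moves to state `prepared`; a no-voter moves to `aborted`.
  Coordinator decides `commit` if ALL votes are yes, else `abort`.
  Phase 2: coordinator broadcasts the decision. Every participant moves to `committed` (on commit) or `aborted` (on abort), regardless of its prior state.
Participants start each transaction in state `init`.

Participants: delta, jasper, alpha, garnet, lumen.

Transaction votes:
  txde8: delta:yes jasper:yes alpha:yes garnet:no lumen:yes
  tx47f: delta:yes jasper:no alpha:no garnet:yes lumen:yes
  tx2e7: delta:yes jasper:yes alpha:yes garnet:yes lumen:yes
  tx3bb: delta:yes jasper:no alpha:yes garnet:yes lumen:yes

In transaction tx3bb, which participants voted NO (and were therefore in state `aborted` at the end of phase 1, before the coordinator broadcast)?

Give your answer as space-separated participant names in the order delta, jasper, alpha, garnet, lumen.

Answer: jasper

Derivation:
Txn tx3bb phase 1: delta yes -> prepared; jasper no -> aborted; alpha yes -> prepared; garnet yes -> prepared; lumen yes -> prepared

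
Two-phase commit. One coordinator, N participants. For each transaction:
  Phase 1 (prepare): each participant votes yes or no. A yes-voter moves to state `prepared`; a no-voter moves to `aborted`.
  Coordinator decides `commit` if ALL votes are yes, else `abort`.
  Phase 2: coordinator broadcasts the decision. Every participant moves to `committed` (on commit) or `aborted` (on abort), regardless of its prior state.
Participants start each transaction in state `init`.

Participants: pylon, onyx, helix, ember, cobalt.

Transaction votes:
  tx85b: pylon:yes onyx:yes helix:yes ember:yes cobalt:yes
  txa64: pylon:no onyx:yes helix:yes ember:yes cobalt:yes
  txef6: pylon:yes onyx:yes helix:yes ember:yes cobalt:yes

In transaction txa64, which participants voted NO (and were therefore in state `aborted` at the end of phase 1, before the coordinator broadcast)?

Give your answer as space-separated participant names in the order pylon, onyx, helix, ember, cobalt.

Txn txa64 phase 1: pylon no -> aborted; onyx yes -> prepared; helix yes -> prepared; ember yes -> prepared; cobalt yes -> prepared

Answer: pylon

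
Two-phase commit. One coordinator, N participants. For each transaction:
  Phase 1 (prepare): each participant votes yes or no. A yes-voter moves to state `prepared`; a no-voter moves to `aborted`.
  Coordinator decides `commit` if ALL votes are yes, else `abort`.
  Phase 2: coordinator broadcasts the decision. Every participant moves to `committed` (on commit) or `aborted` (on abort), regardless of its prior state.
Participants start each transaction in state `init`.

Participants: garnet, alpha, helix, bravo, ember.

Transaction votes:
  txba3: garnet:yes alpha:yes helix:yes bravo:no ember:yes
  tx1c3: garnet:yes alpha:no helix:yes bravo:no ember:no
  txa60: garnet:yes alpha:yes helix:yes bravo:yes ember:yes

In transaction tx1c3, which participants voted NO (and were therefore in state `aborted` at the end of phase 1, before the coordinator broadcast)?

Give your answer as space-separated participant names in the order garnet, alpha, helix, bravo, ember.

Answer: alpha bravo ember

Derivation:
Txn tx1c3 phase 1: garnet yes -> prepared; alpha no -> aborted; helix yes -> prepared; bravo no -> aborted; ember no -> aborted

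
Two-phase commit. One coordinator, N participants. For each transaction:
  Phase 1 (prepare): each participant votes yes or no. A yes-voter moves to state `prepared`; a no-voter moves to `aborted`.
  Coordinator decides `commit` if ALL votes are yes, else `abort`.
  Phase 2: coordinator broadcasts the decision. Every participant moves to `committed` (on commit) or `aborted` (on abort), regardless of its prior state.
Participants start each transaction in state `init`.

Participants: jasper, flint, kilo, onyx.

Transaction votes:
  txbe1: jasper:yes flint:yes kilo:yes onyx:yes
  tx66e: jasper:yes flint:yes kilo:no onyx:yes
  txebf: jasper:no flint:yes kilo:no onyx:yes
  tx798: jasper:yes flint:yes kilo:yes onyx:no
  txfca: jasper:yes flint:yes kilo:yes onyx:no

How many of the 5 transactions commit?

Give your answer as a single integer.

Answer: 1

Derivation:
txbe1: all yes -> commit (commits=1)
tx66e: no from kilo -> abort (commits=1)
txebf: no from jasper, kilo -> abort (commits=1)
tx798: no from onyx -> abort (commits=1)
txfca: no from onyx -> abort (commits=1)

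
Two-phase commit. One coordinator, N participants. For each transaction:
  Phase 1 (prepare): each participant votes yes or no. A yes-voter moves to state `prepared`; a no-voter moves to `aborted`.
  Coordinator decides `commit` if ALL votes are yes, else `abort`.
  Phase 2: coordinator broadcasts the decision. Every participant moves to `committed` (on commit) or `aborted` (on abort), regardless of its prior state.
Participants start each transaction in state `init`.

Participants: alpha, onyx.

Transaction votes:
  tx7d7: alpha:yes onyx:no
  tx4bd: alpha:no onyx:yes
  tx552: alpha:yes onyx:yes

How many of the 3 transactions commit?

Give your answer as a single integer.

Answer: 1

Derivation:
tx7d7: no from onyx -> abort (commits=0)
tx4bd: no from alpha -> abort (commits=0)
tx552: all yes -> commit (commits=1)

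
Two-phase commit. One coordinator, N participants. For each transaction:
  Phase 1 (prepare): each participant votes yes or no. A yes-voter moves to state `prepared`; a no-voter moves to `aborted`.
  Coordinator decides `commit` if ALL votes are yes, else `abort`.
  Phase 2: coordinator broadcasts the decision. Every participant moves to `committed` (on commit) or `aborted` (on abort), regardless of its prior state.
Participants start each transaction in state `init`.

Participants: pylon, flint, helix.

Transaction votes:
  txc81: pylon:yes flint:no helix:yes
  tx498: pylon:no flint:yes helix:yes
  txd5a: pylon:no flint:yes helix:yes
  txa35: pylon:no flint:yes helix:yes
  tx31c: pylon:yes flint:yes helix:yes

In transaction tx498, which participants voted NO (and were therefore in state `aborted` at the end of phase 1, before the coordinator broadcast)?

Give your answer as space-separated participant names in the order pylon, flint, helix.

Txn tx498 phase 1: pylon no -> aborted; flint yes -> prepared; helix yes -> prepared

Answer: pylon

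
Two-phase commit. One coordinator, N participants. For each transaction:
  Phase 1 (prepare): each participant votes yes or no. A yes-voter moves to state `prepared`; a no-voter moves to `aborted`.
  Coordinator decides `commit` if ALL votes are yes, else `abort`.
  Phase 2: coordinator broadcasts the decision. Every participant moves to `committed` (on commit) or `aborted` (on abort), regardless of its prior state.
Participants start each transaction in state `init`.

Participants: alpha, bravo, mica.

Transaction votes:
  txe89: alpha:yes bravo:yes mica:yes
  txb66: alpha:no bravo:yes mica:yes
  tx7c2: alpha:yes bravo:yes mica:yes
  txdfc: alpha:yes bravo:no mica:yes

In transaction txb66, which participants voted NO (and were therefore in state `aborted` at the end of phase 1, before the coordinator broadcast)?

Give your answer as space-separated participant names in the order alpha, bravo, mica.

Answer: alpha

Derivation:
Txn txb66 phase 1: alpha no -> aborted; bravo yes -> prepared; mica yes -> prepared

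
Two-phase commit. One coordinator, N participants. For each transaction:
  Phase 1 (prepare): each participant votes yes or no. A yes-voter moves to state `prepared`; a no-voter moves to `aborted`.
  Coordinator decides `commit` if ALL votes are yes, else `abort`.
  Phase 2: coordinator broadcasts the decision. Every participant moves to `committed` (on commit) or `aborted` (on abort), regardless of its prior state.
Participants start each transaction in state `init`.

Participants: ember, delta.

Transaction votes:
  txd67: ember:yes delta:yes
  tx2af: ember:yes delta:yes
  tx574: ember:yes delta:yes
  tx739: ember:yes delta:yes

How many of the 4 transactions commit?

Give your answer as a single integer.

Answer: 4

Derivation:
txd67: all yes -> commit (commits=1)
tx2af: all yes -> commit (commits=2)
tx574: all yes -> commit (commits=3)
tx739: all yes -> commit (commits=4)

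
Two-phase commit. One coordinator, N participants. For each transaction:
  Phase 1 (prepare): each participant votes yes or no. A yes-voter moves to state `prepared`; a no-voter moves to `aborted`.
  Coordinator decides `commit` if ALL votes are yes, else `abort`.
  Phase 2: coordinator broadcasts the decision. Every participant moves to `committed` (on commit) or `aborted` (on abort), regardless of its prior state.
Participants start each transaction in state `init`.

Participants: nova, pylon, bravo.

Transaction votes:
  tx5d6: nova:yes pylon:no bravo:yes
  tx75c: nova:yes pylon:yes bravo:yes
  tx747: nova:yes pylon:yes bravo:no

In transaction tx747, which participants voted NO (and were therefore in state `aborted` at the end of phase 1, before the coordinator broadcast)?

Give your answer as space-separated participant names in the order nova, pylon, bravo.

Txn tx747 phase 1: nova yes -> prepared; pylon yes -> prepared; bravo no -> aborted

Answer: bravo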